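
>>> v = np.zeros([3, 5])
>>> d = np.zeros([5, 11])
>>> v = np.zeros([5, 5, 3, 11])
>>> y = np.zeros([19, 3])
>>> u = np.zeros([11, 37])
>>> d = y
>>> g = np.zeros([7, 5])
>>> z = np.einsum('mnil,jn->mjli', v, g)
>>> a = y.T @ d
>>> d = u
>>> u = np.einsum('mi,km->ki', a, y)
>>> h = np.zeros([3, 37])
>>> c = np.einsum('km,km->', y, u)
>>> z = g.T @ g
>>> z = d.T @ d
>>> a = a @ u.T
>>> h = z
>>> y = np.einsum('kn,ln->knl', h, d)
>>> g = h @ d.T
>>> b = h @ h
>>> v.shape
(5, 5, 3, 11)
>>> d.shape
(11, 37)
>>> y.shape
(37, 37, 11)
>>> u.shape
(19, 3)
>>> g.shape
(37, 11)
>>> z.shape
(37, 37)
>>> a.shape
(3, 19)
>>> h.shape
(37, 37)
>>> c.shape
()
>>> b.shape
(37, 37)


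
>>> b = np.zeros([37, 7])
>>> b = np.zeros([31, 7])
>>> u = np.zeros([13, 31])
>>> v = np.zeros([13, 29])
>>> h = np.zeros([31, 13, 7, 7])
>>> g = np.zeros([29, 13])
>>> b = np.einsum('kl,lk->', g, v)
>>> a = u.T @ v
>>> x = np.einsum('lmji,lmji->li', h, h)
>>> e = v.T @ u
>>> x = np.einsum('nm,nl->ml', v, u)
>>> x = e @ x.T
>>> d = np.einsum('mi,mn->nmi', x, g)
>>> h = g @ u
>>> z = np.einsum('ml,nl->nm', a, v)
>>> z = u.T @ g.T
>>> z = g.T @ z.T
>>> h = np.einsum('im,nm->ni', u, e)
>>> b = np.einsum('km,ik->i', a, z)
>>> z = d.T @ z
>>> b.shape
(13,)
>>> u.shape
(13, 31)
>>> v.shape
(13, 29)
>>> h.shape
(29, 13)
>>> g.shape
(29, 13)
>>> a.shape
(31, 29)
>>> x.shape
(29, 29)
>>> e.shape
(29, 31)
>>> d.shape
(13, 29, 29)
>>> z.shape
(29, 29, 31)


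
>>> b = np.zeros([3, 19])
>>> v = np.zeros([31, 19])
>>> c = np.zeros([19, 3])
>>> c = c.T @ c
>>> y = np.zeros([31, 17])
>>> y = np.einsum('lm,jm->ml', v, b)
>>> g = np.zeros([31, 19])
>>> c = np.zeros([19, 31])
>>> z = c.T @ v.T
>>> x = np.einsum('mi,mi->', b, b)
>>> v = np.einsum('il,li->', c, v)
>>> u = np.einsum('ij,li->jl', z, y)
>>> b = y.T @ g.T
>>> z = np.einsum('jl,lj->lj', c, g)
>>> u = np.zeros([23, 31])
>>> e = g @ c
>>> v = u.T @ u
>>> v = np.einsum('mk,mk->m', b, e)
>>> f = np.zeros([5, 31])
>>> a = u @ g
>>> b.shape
(31, 31)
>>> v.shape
(31,)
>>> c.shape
(19, 31)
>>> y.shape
(19, 31)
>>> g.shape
(31, 19)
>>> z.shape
(31, 19)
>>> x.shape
()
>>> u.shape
(23, 31)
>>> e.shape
(31, 31)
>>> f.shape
(5, 31)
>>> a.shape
(23, 19)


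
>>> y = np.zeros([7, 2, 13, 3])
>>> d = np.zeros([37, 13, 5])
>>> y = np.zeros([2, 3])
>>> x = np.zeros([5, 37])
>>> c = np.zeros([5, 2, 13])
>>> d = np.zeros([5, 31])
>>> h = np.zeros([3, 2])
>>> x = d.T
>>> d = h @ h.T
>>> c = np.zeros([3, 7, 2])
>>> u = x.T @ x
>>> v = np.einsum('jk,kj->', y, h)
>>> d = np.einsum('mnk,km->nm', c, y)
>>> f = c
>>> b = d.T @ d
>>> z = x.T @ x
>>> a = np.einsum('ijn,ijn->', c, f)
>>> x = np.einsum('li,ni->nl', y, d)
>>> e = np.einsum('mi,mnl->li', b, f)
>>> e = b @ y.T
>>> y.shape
(2, 3)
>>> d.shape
(7, 3)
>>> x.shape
(7, 2)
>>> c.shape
(3, 7, 2)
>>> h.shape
(3, 2)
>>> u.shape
(5, 5)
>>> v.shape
()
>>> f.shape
(3, 7, 2)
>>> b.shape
(3, 3)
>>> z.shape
(5, 5)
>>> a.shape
()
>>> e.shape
(3, 2)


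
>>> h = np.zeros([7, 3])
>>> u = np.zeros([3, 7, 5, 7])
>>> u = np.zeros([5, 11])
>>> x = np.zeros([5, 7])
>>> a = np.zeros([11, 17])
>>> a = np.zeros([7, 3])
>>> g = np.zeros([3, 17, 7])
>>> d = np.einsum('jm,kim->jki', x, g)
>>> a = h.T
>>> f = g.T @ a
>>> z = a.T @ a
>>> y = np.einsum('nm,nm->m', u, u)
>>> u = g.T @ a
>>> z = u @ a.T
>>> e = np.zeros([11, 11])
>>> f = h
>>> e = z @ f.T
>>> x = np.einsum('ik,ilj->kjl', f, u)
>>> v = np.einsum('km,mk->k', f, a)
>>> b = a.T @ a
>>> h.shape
(7, 3)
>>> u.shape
(7, 17, 7)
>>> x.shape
(3, 7, 17)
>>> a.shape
(3, 7)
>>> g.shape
(3, 17, 7)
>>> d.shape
(5, 3, 17)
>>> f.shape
(7, 3)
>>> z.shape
(7, 17, 3)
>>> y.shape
(11,)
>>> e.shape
(7, 17, 7)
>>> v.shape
(7,)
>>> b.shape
(7, 7)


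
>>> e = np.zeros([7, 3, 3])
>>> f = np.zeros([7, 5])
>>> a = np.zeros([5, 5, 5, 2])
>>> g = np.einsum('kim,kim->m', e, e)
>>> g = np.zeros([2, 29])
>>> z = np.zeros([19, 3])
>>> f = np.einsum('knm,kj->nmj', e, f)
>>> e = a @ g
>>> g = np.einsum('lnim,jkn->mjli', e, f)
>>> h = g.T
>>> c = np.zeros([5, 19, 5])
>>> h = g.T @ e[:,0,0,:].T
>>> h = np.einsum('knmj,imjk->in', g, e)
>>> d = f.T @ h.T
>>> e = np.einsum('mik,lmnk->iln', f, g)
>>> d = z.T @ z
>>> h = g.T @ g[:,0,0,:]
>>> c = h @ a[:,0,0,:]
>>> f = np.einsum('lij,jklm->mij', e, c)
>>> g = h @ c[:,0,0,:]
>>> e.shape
(3, 29, 5)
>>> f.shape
(2, 29, 5)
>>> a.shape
(5, 5, 5, 2)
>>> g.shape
(5, 5, 3, 2)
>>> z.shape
(19, 3)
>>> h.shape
(5, 5, 3, 5)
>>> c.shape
(5, 5, 3, 2)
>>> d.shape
(3, 3)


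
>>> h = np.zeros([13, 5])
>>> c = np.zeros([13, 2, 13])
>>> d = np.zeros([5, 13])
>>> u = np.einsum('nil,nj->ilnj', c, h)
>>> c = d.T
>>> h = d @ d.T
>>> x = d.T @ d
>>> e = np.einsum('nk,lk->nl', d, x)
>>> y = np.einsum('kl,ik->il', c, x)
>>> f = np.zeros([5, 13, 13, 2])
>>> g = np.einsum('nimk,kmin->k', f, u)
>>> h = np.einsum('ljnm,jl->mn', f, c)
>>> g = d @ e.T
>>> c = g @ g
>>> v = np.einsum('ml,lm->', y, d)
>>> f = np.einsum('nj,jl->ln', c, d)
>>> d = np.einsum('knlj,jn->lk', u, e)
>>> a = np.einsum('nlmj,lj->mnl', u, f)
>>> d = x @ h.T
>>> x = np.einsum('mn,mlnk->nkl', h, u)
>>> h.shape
(2, 13)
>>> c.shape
(5, 5)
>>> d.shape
(13, 2)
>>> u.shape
(2, 13, 13, 5)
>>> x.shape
(13, 5, 13)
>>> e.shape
(5, 13)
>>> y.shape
(13, 5)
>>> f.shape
(13, 5)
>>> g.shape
(5, 5)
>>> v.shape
()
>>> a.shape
(13, 2, 13)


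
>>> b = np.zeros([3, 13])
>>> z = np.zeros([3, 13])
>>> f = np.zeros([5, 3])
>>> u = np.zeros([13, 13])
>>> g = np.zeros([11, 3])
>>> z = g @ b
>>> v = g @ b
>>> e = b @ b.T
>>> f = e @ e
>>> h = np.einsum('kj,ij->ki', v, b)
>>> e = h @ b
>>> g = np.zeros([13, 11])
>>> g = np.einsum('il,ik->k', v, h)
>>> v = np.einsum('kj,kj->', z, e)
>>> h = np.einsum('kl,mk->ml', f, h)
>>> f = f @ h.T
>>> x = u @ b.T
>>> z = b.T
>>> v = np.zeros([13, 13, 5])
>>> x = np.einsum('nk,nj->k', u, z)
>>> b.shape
(3, 13)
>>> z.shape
(13, 3)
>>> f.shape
(3, 11)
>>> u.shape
(13, 13)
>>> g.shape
(3,)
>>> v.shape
(13, 13, 5)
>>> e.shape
(11, 13)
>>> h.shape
(11, 3)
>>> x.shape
(13,)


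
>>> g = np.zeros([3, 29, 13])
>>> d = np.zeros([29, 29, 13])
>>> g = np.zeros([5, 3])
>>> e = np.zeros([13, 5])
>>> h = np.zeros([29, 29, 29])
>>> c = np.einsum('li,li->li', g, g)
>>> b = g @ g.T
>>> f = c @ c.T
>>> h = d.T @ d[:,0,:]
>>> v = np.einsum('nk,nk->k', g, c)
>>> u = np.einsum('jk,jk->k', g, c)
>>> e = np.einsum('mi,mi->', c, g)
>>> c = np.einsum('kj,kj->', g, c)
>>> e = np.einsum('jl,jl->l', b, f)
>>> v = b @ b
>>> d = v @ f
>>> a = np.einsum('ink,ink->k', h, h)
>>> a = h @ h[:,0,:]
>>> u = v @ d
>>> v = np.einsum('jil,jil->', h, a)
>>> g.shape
(5, 3)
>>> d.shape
(5, 5)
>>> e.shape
(5,)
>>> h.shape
(13, 29, 13)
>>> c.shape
()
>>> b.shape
(5, 5)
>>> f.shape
(5, 5)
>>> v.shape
()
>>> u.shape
(5, 5)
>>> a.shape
(13, 29, 13)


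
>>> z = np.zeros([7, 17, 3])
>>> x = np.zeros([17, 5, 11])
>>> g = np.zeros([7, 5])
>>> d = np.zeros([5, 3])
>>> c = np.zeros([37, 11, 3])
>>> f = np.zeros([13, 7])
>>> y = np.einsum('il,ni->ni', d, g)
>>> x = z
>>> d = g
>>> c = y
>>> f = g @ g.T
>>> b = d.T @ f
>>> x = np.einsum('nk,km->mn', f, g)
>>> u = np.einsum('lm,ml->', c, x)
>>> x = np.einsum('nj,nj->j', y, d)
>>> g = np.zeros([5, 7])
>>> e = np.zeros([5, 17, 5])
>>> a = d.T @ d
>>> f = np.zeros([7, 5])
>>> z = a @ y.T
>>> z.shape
(5, 7)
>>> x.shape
(5,)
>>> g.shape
(5, 7)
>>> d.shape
(7, 5)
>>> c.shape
(7, 5)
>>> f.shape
(7, 5)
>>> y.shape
(7, 5)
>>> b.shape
(5, 7)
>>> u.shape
()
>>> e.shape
(5, 17, 5)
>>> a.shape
(5, 5)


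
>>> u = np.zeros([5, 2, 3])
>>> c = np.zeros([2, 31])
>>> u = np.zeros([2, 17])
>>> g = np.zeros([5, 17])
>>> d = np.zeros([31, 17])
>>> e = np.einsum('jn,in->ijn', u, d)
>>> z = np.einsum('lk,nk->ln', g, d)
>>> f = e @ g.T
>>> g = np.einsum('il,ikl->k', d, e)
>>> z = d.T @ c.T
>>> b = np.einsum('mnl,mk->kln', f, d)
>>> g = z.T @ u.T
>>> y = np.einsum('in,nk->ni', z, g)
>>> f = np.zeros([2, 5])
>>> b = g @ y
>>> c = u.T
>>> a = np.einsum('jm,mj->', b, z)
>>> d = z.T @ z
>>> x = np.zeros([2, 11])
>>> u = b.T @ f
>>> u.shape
(17, 5)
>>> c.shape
(17, 2)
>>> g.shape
(2, 2)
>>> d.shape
(2, 2)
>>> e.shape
(31, 2, 17)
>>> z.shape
(17, 2)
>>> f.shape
(2, 5)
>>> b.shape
(2, 17)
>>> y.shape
(2, 17)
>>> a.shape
()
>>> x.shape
(2, 11)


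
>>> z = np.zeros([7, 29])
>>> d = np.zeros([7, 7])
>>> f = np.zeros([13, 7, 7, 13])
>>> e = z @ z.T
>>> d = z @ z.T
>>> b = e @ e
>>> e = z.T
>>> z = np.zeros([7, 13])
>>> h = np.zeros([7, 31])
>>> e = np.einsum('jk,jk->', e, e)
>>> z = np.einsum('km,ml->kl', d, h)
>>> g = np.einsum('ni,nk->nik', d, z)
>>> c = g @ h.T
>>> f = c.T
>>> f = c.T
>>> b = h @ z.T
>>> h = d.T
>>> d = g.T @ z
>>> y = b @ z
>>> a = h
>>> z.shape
(7, 31)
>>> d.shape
(31, 7, 31)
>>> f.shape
(7, 7, 7)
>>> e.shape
()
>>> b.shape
(7, 7)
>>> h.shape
(7, 7)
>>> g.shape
(7, 7, 31)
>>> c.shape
(7, 7, 7)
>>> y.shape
(7, 31)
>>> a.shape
(7, 7)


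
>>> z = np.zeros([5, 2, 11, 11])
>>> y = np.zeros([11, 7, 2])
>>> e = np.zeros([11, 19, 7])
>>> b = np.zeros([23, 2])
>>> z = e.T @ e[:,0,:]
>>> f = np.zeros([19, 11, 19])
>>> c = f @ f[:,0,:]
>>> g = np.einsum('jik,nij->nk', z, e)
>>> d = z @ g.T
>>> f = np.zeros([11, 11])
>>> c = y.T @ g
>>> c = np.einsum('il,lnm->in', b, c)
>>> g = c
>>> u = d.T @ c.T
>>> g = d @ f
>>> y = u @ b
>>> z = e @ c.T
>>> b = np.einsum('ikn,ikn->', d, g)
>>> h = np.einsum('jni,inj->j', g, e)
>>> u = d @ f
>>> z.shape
(11, 19, 23)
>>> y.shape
(11, 19, 2)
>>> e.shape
(11, 19, 7)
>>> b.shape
()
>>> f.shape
(11, 11)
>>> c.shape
(23, 7)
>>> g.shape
(7, 19, 11)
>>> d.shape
(7, 19, 11)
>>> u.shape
(7, 19, 11)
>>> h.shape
(7,)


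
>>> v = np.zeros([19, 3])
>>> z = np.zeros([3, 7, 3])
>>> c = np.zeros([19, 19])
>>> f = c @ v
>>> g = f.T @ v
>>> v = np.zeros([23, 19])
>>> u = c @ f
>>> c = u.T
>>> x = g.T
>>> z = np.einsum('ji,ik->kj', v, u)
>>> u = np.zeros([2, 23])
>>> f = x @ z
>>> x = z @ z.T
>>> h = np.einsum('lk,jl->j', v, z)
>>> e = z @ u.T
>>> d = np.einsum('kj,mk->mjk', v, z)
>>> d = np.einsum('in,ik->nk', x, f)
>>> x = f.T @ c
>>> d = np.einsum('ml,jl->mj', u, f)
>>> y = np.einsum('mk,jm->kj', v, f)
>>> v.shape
(23, 19)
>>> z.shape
(3, 23)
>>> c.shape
(3, 19)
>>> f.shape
(3, 23)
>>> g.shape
(3, 3)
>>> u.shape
(2, 23)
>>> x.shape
(23, 19)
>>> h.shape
(3,)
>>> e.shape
(3, 2)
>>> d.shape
(2, 3)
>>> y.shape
(19, 3)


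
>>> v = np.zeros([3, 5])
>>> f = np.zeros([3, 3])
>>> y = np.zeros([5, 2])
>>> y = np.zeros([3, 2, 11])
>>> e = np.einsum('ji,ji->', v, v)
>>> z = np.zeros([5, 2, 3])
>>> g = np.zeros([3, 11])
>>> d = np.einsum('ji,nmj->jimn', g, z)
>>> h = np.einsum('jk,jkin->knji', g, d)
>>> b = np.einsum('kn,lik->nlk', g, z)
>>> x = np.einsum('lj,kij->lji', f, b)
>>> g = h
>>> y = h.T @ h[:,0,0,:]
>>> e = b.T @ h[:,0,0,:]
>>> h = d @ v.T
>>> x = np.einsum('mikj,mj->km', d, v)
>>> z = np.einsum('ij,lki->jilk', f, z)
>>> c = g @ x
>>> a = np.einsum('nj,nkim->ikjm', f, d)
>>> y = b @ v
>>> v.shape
(3, 5)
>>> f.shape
(3, 3)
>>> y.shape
(11, 5, 5)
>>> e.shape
(3, 5, 2)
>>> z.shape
(3, 3, 5, 2)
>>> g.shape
(11, 5, 3, 2)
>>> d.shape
(3, 11, 2, 5)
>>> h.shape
(3, 11, 2, 3)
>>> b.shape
(11, 5, 3)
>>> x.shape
(2, 3)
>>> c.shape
(11, 5, 3, 3)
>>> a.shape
(2, 11, 3, 5)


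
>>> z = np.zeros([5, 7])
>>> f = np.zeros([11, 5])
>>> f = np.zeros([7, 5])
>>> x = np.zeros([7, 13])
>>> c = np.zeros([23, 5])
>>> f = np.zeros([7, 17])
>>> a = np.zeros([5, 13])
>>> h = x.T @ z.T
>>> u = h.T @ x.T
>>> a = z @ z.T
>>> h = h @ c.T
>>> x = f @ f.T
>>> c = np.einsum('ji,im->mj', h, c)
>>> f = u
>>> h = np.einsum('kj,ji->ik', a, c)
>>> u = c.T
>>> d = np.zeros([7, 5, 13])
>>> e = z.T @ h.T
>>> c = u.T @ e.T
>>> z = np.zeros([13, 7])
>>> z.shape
(13, 7)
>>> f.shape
(5, 7)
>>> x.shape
(7, 7)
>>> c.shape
(5, 7)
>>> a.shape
(5, 5)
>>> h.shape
(13, 5)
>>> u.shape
(13, 5)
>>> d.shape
(7, 5, 13)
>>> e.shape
(7, 13)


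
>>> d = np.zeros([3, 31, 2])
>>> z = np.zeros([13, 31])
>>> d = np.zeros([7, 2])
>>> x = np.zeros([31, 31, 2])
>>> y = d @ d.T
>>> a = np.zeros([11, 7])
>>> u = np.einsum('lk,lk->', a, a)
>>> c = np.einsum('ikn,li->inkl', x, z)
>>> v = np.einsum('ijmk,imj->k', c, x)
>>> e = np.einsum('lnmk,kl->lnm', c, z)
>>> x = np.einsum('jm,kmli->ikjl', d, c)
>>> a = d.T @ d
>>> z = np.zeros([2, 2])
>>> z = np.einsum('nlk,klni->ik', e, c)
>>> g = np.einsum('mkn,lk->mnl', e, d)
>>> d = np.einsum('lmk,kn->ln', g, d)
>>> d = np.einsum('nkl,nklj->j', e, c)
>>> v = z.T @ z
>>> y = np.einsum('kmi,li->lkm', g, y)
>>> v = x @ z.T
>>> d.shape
(13,)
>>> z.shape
(13, 31)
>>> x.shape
(13, 31, 7, 31)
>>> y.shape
(7, 31, 31)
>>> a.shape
(2, 2)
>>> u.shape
()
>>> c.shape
(31, 2, 31, 13)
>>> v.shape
(13, 31, 7, 13)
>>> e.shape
(31, 2, 31)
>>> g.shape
(31, 31, 7)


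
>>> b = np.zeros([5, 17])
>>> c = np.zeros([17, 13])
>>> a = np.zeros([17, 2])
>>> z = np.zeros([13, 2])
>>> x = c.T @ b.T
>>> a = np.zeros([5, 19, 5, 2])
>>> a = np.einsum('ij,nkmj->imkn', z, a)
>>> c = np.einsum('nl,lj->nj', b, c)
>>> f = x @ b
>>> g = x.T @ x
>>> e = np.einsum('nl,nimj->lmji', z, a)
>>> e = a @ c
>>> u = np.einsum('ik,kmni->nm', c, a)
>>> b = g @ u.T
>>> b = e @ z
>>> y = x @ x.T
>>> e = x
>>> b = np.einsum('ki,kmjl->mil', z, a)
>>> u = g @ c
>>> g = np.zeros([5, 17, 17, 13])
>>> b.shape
(5, 2, 5)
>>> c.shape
(5, 13)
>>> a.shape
(13, 5, 19, 5)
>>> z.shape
(13, 2)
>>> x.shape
(13, 5)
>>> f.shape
(13, 17)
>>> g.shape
(5, 17, 17, 13)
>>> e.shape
(13, 5)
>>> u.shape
(5, 13)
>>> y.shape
(13, 13)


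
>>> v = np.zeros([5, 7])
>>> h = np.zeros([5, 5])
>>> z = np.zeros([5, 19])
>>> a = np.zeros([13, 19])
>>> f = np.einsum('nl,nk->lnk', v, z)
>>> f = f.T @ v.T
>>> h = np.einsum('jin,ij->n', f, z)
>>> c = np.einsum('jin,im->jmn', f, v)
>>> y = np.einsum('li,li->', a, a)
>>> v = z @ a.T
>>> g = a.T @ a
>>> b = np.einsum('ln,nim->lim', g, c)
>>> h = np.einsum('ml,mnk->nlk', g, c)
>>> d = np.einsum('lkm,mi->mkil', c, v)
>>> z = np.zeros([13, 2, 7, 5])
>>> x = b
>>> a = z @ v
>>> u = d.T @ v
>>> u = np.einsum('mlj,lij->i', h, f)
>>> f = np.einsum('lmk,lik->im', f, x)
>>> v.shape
(5, 13)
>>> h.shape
(7, 19, 5)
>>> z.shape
(13, 2, 7, 5)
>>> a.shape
(13, 2, 7, 13)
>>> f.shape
(7, 5)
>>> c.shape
(19, 7, 5)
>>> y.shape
()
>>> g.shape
(19, 19)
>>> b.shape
(19, 7, 5)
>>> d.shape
(5, 7, 13, 19)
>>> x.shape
(19, 7, 5)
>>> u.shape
(5,)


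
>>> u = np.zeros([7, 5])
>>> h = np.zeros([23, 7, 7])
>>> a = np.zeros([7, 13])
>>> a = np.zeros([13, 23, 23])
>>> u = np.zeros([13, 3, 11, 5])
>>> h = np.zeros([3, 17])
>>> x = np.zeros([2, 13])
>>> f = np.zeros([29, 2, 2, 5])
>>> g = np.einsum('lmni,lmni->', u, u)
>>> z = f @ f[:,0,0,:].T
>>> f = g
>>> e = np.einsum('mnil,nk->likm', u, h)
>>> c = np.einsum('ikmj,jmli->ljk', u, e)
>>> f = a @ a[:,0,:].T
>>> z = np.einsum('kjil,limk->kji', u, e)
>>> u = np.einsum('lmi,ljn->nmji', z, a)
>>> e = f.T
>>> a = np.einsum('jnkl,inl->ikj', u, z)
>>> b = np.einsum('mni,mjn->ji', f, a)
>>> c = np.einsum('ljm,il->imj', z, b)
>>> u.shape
(23, 3, 23, 11)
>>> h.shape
(3, 17)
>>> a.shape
(13, 23, 23)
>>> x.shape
(2, 13)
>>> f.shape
(13, 23, 13)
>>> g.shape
()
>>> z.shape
(13, 3, 11)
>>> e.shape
(13, 23, 13)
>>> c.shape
(23, 11, 3)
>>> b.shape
(23, 13)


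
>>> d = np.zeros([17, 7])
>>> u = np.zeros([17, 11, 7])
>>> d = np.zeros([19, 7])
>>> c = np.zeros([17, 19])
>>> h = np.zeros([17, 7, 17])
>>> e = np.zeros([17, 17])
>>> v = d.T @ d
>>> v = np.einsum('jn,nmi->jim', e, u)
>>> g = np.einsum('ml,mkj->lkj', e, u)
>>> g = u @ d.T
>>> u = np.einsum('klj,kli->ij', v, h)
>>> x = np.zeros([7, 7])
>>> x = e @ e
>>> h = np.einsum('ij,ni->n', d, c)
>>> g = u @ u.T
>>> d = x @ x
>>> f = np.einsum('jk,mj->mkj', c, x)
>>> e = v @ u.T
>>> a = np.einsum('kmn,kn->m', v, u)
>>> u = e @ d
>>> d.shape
(17, 17)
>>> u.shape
(17, 7, 17)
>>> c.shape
(17, 19)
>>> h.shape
(17,)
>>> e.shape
(17, 7, 17)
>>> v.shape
(17, 7, 11)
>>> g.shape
(17, 17)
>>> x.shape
(17, 17)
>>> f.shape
(17, 19, 17)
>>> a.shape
(7,)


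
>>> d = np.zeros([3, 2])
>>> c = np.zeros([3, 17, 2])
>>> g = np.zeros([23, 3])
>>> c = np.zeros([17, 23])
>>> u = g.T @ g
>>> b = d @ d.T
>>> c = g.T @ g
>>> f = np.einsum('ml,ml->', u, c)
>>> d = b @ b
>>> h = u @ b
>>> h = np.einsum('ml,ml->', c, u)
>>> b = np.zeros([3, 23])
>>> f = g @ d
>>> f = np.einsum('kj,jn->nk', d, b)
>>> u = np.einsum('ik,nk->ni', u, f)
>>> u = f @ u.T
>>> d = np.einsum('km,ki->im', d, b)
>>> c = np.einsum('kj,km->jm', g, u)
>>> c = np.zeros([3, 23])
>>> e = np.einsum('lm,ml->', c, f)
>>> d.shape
(23, 3)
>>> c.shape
(3, 23)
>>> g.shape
(23, 3)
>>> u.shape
(23, 23)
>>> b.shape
(3, 23)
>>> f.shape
(23, 3)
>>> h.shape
()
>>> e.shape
()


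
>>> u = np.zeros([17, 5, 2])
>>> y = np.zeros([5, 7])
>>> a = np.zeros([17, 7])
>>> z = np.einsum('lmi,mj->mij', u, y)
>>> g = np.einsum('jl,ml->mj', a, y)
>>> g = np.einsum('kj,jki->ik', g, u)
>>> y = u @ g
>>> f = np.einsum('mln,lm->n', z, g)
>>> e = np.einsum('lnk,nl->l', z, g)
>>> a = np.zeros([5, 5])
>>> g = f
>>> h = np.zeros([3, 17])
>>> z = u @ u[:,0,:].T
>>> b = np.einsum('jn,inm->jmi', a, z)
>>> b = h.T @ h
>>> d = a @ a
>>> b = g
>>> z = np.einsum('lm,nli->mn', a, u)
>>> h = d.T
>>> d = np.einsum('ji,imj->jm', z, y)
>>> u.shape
(17, 5, 2)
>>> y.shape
(17, 5, 5)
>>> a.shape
(5, 5)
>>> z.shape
(5, 17)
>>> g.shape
(7,)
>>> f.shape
(7,)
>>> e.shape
(5,)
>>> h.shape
(5, 5)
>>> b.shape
(7,)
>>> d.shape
(5, 5)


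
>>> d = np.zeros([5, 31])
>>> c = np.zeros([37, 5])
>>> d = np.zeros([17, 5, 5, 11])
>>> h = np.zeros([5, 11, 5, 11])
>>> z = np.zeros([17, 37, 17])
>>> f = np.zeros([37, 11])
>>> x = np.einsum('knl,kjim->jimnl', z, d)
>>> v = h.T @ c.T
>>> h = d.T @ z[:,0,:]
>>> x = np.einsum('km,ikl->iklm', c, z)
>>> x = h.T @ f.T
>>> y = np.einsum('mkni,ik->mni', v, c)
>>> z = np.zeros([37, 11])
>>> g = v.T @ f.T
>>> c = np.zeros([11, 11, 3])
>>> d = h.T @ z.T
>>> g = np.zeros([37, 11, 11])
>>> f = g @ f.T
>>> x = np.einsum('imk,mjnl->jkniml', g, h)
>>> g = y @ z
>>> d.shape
(17, 5, 5, 37)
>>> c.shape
(11, 11, 3)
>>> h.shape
(11, 5, 5, 17)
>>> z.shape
(37, 11)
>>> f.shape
(37, 11, 37)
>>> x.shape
(5, 11, 5, 37, 11, 17)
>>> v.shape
(11, 5, 11, 37)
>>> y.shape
(11, 11, 37)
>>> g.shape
(11, 11, 11)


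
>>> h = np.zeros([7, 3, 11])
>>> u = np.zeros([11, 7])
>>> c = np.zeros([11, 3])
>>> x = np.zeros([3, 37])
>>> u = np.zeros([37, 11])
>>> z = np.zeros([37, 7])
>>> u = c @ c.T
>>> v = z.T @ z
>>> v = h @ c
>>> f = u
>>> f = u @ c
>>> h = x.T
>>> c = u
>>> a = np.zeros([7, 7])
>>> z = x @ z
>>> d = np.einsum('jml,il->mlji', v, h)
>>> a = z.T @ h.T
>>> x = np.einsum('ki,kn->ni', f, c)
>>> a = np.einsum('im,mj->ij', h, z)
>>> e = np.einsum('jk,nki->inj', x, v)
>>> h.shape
(37, 3)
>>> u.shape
(11, 11)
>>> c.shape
(11, 11)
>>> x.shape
(11, 3)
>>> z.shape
(3, 7)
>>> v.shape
(7, 3, 3)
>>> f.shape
(11, 3)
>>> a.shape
(37, 7)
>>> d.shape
(3, 3, 7, 37)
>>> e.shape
(3, 7, 11)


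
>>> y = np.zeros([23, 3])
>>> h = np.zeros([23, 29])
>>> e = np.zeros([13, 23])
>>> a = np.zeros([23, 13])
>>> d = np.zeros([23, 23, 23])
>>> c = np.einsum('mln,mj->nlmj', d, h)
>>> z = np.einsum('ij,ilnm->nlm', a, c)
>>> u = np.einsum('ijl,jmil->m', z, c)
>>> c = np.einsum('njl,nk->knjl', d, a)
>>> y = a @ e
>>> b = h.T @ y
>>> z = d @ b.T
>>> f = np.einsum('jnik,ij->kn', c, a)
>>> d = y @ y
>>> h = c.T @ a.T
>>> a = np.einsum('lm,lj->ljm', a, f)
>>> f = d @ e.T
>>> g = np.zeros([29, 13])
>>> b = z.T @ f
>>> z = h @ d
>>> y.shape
(23, 23)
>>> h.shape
(23, 23, 23, 23)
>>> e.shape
(13, 23)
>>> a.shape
(23, 23, 13)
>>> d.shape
(23, 23)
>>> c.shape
(13, 23, 23, 23)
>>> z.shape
(23, 23, 23, 23)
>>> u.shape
(23,)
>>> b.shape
(29, 23, 13)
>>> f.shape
(23, 13)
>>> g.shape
(29, 13)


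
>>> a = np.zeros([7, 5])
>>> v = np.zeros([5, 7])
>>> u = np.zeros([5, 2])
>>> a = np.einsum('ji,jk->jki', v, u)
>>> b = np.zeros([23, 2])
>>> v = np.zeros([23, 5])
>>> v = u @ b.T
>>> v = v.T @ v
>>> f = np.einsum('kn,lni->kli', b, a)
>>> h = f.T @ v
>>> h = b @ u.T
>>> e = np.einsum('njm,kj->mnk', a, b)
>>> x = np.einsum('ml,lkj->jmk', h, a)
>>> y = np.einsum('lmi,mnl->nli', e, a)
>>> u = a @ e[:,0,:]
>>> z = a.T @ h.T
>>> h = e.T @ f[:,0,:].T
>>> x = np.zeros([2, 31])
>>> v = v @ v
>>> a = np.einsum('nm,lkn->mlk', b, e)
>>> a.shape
(2, 7, 5)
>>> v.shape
(23, 23)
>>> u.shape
(5, 2, 23)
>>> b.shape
(23, 2)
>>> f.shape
(23, 5, 7)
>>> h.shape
(23, 5, 23)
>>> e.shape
(7, 5, 23)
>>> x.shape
(2, 31)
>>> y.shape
(2, 7, 23)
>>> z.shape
(7, 2, 23)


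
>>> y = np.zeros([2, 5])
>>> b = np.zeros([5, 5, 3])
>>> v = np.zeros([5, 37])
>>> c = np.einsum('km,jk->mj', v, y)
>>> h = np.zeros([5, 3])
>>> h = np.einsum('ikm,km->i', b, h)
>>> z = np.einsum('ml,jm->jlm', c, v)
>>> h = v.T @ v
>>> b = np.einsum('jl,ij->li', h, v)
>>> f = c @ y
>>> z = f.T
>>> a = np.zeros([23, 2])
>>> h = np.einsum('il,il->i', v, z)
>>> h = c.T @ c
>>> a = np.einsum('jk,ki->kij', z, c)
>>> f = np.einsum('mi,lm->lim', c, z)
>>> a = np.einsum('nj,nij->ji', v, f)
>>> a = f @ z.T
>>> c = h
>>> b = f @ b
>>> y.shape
(2, 5)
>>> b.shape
(5, 2, 5)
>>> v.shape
(5, 37)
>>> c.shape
(2, 2)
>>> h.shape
(2, 2)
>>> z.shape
(5, 37)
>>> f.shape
(5, 2, 37)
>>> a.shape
(5, 2, 5)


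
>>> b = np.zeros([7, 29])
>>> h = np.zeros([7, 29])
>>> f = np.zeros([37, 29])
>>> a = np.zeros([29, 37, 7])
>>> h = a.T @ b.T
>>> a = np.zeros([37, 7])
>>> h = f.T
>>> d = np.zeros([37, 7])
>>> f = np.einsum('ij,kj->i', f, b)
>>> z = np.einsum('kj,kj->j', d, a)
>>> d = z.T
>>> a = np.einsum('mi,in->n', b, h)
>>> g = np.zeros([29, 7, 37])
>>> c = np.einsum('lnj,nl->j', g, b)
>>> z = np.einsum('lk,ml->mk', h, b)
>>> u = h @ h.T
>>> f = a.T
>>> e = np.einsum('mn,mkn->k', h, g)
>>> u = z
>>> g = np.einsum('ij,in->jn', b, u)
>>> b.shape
(7, 29)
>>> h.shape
(29, 37)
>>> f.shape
(37,)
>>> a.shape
(37,)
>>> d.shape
(7,)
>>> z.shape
(7, 37)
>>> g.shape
(29, 37)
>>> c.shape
(37,)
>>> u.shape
(7, 37)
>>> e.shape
(7,)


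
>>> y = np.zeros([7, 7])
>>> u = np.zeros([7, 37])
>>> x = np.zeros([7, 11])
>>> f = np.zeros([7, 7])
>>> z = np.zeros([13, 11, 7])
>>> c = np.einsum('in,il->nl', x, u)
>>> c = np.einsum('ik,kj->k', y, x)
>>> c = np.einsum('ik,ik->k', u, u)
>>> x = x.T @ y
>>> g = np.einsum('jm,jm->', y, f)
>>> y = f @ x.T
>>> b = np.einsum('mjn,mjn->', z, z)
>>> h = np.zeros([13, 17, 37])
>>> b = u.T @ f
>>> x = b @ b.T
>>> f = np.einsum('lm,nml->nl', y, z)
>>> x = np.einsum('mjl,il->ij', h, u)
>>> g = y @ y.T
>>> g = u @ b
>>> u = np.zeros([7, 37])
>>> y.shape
(7, 11)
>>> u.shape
(7, 37)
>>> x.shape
(7, 17)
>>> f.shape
(13, 7)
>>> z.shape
(13, 11, 7)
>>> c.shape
(37,)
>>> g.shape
(7, 7)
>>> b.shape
(37, 7)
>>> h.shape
(13, 17, 37)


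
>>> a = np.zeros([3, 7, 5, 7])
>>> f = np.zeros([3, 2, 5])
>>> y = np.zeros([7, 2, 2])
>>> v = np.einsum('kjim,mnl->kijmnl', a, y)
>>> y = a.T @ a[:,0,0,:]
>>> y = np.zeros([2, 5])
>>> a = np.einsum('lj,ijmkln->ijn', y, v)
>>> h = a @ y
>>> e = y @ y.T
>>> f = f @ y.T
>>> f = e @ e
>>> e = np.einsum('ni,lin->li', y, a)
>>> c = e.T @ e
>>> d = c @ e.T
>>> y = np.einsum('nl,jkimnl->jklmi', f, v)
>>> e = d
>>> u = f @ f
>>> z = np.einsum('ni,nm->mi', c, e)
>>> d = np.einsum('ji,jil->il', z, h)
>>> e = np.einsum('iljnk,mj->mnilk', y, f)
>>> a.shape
(3, 5, 2)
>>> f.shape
(2, 2)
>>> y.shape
(3, 5, 2, 7, 7)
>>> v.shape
(3, 5, 7, 7, 2, 2)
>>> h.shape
(3, 5, 5)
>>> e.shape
(2, 7, 3, 5, 7)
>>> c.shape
(5, 5)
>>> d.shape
(5, 5)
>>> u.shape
(2, 2)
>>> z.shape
(3, 5)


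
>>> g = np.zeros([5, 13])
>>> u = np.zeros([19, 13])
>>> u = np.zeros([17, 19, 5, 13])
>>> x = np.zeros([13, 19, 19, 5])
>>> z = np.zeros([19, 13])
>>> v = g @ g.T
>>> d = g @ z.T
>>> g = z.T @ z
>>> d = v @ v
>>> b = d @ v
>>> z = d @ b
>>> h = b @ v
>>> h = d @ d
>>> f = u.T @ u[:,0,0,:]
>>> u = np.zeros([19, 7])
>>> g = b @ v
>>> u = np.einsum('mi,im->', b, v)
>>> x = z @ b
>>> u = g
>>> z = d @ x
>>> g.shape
(5, 5)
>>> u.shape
(5, 5)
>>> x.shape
(5, 5)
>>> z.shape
(5, 5)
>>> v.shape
(5, 5)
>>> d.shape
(5, 5)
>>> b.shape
(5, 5)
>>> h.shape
(5, 5)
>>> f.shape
(13, 5, 19, 13)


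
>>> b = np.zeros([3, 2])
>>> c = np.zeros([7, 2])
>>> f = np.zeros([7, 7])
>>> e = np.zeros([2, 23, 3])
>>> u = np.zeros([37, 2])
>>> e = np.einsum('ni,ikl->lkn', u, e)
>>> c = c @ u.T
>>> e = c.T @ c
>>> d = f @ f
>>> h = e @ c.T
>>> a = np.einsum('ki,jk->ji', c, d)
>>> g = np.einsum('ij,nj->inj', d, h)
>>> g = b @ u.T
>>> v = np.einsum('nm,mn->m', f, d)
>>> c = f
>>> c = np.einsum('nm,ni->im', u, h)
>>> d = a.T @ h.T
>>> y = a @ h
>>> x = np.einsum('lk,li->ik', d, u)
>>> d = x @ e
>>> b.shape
(3, 2)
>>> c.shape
(7, 2)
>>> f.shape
(7, 7)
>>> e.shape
(37, 37)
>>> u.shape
(37, 2)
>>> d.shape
(2, 37)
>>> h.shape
(37, 7)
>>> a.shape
(7, 37)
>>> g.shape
(3, 37)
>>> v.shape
(7,)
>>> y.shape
(7, 7)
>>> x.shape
(2, 37)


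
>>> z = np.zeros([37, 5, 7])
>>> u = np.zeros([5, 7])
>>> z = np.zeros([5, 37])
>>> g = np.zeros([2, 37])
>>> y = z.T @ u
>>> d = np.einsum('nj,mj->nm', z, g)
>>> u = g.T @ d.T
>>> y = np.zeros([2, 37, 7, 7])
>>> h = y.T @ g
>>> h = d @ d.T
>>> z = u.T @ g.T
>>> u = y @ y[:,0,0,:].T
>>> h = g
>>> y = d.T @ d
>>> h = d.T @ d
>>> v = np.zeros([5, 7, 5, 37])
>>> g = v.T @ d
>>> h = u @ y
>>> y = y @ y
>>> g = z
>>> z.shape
(5, 2)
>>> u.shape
(2, 37, 7, 2)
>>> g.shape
(5, 2)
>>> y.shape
(2, 2)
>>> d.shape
(5, 2)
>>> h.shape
(2, 37, 7, 2)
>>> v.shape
(5, 7, 5, 37)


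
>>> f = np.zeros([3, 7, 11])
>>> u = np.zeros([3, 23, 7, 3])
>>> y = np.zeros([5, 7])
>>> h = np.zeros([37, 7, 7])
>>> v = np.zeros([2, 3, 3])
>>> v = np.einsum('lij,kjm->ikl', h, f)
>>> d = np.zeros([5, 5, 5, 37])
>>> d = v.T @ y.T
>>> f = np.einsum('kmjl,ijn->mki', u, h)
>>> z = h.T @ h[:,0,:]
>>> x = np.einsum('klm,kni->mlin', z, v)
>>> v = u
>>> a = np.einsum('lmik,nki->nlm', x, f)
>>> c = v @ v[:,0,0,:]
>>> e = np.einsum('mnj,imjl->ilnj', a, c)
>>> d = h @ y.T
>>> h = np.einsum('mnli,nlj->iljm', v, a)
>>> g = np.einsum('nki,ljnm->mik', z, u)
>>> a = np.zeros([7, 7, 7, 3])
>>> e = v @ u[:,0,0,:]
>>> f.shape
(23, 3, 37)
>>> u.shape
(3, 23, 7, 3)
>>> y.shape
(5, 7)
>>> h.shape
(3, 7, 7, 3)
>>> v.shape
(3, 23, 7, 3)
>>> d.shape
(37, 7, 5)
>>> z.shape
(7, 7, 7)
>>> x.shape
(7, 7, 37, 3)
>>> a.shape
(7, 7, 7, 3)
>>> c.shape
(3, 23, 7, 3)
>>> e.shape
(3, 23, 7, 3)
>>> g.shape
(3, 7, 7)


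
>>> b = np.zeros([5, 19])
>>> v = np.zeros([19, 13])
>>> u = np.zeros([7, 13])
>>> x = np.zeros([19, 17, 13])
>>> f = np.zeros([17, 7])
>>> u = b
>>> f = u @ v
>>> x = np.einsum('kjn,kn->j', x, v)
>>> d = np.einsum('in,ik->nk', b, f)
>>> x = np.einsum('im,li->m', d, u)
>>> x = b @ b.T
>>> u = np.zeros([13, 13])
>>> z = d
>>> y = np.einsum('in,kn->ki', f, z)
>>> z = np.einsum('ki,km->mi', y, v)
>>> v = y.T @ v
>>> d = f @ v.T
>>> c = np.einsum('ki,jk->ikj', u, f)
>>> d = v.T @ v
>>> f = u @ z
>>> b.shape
(5, 19)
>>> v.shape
(5, 13)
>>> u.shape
(13, 13)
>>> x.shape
(5, 5)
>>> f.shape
(13, 5)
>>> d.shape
(13, 13)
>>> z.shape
(13, 5)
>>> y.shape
(19, 5)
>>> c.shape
(13, 13, 5)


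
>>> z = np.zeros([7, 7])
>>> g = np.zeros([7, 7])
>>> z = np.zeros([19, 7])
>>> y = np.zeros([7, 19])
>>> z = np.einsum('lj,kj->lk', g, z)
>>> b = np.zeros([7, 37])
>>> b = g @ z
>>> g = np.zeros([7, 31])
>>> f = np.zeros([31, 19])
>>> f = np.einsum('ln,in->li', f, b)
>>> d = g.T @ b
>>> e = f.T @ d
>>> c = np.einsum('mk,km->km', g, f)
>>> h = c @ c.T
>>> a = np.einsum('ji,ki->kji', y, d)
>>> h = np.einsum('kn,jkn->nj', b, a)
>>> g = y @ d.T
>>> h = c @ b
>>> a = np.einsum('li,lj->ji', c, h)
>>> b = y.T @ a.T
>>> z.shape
(7, 19)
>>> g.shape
(7, 31)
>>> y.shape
(7, 19)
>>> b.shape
(19, 19)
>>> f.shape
(31, 7)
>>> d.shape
(31, 19)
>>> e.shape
(7, 19)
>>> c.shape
(31, 7)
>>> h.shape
(31, 19)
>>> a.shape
(19, 7)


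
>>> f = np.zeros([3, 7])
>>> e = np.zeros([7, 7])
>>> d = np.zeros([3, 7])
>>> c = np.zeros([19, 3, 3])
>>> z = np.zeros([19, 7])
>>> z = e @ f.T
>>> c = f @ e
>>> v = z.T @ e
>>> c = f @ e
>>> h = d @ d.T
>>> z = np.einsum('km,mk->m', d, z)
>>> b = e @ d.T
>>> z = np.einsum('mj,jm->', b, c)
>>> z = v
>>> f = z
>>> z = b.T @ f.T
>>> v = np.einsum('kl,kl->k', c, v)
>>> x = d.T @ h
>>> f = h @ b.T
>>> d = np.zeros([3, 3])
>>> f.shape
(3, 7)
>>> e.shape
(7, 7)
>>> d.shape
(3, 3)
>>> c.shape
(3, 7)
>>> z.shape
(3, 3)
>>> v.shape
(3,)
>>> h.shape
(3, 3)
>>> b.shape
(7, 3)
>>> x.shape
(7, 3)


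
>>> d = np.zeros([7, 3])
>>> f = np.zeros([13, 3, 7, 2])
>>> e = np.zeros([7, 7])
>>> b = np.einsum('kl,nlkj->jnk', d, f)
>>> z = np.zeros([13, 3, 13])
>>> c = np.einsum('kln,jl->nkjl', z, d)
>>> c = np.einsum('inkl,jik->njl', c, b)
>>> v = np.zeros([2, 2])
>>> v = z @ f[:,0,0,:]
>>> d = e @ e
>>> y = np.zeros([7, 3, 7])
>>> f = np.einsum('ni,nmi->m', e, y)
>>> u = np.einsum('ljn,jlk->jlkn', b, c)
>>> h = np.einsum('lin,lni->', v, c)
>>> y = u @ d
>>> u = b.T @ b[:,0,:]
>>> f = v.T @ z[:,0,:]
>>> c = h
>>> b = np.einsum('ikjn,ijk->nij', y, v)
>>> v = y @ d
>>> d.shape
(7, 7)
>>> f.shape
(2, 3, 13)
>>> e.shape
(7, 7)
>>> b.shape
(7, 13, 3)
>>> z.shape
(13, 3, 13)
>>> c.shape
()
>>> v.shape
(13, 2, 3, 7)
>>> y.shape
(13, 2, 3, 7)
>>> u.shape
(7, 13, 7)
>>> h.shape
()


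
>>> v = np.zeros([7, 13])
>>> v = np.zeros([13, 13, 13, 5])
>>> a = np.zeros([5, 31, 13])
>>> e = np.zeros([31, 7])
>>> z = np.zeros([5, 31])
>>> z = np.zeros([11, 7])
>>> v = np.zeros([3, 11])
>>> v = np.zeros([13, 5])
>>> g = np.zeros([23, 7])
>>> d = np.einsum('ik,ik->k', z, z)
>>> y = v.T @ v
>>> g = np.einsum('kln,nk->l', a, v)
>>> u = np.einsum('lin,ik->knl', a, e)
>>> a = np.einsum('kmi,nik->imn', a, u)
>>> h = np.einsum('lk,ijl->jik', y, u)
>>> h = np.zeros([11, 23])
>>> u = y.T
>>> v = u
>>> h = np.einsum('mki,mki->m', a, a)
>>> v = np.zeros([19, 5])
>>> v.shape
(19, 5)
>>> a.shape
(13, 31, 7)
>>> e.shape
(31, 7)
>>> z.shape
(11, 7)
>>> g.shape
(31,)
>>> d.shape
(7,)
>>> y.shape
(5, 5)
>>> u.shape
(5, 5)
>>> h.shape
(13,)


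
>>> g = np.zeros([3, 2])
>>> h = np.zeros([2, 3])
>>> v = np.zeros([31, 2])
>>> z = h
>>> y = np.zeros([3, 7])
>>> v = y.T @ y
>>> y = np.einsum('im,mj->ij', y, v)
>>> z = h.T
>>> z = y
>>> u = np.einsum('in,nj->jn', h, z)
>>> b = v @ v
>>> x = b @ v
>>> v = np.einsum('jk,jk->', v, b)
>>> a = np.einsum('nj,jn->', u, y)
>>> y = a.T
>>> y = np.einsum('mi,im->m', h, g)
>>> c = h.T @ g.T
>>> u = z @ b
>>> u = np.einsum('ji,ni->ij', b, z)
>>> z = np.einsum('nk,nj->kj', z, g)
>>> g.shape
(3, 2)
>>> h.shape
(2, 3)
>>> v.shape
()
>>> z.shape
(7, 2)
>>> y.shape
(2,)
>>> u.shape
(7, 7)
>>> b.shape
(7, 7)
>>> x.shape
(7, 7)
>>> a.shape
()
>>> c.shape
(3, 3)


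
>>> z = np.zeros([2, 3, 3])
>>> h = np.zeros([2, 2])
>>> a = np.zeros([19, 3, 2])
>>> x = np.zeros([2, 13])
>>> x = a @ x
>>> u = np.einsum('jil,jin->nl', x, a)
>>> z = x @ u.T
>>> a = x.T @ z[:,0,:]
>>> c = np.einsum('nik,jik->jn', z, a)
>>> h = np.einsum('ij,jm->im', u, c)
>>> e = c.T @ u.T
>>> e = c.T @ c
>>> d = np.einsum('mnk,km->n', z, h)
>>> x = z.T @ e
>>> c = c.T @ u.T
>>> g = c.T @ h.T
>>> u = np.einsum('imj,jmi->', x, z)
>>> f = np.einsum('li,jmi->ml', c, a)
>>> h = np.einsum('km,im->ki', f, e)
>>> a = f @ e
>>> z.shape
(19, 3, 2)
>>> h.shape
(3, 19)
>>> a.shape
(3, 19)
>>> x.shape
(2, 3, 19)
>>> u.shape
()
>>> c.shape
(19, 2)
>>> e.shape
(19, 19)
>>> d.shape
(3,)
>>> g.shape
(2, 2)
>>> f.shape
(3, 19)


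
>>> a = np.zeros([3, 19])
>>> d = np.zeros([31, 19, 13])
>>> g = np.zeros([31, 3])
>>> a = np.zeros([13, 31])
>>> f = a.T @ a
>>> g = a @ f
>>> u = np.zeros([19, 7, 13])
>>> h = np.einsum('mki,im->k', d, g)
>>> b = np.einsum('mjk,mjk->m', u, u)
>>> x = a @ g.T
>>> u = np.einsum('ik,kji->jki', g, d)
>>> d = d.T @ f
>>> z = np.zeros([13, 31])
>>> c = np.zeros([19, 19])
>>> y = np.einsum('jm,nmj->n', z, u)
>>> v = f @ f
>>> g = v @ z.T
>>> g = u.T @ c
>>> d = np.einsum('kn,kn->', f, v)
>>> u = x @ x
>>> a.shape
(13, 31)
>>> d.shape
()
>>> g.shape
(13, 31, 19)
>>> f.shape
(31, 31)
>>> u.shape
(13, 13)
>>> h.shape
(19,)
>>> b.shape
(19,)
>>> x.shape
(13, 13)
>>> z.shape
(13, 31)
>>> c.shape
(19, 19)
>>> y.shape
(19,)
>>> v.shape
(31, 31)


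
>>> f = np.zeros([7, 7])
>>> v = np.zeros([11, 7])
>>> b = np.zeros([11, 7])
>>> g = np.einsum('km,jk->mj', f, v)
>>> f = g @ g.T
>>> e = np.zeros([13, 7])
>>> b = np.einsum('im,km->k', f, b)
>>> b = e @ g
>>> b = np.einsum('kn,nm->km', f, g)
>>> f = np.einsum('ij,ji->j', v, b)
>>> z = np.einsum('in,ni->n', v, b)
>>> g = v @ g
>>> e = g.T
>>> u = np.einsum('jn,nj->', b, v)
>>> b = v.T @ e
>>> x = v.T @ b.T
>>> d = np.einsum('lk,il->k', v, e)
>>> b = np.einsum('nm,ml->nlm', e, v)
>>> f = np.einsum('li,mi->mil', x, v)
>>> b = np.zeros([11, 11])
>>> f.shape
(11, 7, 7)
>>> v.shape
(11, 7)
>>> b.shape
(11, 11)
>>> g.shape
(11, 11)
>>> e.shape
(11, 11)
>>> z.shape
(7,)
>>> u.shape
()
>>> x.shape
(7, 7)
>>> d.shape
(7,)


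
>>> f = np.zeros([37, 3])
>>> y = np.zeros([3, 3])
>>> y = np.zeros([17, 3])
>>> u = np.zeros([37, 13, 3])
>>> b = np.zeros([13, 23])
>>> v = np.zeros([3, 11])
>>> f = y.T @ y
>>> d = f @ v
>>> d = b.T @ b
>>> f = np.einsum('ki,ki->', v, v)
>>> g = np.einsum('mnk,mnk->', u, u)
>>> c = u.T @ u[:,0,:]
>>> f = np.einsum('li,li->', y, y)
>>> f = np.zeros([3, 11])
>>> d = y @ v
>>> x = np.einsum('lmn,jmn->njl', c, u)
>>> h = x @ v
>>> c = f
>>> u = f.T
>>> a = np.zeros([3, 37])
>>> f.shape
(3, 11)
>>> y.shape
(17, 3)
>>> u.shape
(11, 3)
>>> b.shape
(13, 23)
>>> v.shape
(3, 11)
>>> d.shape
(17, 11)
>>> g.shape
()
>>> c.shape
(3, 11)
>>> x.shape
(3, 37, 3)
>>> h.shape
(3, 37, 11)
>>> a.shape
(3, 37)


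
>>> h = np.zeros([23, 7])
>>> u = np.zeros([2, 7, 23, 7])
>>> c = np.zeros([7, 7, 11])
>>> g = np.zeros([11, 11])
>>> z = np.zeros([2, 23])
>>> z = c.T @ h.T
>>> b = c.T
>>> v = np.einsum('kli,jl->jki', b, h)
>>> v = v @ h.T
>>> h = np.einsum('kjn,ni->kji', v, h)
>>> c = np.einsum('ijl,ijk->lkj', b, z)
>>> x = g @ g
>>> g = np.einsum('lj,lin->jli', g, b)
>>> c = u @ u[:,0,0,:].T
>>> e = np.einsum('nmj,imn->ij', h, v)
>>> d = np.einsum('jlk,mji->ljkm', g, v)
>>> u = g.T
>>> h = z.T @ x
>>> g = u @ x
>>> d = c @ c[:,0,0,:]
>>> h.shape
(23, 7, 11)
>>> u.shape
(7, 11, 11)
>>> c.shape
(2, 7, 23, 2)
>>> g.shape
(7, 11, 11)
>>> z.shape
(11, 7, 23)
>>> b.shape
(11, 7, 7)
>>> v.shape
(23, 11, 23)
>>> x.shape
(11, 11)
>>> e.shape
(23, 7)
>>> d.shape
(2, 7, 23, 2)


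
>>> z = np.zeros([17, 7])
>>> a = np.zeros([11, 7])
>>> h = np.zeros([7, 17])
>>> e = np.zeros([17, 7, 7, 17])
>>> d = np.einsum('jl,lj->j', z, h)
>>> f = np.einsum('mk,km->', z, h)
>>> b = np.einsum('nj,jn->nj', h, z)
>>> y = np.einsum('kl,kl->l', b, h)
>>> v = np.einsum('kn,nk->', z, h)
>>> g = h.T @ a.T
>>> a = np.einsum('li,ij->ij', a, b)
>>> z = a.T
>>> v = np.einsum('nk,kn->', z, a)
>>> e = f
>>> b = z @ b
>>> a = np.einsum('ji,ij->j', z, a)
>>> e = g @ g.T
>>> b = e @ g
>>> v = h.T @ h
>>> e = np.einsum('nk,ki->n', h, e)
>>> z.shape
(17, 7)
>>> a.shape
(17,)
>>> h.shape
(7, 17)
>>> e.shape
(7,)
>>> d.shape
(17,)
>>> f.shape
()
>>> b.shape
(17, 11)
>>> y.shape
(17,)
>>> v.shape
(17, 17)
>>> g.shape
(17, 11)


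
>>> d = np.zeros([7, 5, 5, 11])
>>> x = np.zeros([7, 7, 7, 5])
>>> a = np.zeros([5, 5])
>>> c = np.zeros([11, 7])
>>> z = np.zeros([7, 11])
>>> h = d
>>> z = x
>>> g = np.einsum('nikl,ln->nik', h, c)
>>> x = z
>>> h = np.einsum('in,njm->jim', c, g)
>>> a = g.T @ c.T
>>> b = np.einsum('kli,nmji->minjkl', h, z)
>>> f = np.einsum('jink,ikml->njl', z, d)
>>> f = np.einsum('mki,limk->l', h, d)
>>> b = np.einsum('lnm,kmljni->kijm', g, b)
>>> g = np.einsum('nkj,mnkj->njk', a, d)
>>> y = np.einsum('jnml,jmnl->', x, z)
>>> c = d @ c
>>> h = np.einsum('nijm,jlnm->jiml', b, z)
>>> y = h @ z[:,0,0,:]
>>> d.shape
(7, 5, 5, 11)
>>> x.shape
(7, 7, 7, 5)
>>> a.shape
(5, 5, 11)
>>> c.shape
(7, 5, 5, 7)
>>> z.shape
(7, 7, 7, 5)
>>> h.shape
(7, 11, 5, 7)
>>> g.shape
(5, 11, 5)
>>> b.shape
(7, 11, 7, 5)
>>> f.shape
(7,)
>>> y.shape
(7, 11, 5, 5)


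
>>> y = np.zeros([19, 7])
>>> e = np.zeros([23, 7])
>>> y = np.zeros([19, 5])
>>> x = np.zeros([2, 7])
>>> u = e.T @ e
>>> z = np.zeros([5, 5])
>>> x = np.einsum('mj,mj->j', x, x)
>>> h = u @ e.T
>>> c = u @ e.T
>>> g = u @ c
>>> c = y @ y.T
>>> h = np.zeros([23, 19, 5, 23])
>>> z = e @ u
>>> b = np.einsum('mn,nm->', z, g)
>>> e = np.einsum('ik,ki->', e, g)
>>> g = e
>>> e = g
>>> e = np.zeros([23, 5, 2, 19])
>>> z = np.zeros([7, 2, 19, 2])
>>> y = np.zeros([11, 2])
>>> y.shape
(11, 2)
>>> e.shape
(23, 5, 2, 19)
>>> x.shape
(7,)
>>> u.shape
(7, 7)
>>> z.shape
(7, 2, 19, 2)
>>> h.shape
(23, 19, 5, 23)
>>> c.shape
(19, 19)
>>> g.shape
()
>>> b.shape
()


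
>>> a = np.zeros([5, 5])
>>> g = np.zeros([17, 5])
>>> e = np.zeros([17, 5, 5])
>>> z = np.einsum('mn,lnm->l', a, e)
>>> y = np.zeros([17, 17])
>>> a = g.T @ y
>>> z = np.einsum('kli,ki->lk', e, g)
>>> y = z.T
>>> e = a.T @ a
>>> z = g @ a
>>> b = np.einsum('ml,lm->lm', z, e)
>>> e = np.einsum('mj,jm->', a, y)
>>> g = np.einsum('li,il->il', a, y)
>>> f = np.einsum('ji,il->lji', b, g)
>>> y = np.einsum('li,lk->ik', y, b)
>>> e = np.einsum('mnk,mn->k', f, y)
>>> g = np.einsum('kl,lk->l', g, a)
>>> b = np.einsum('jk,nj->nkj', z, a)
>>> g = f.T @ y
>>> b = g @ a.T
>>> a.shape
(5, 17)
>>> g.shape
(17, 17, 17)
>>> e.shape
(17,)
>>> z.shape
(17, 17)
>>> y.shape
(5, 17)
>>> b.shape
(17, 17, 5)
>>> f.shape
(5, 17, 17)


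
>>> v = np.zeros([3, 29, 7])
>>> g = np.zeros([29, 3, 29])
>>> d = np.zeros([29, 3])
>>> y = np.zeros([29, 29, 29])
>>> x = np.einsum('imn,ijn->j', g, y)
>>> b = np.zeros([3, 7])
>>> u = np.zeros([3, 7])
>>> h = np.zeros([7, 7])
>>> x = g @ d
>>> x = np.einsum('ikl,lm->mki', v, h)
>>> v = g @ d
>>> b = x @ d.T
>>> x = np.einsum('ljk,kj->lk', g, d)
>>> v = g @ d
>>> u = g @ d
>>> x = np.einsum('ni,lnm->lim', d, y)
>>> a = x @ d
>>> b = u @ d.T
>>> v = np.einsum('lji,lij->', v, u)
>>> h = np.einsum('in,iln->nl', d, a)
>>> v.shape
()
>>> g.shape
(29, 3, 29)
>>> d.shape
(29, 3)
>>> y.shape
(29, 29, 29)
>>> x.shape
(29, 3, 29)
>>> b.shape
(29, 3, 29)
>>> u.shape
(29, 3, 3)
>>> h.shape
(3, 3)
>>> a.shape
(29, 3, 3)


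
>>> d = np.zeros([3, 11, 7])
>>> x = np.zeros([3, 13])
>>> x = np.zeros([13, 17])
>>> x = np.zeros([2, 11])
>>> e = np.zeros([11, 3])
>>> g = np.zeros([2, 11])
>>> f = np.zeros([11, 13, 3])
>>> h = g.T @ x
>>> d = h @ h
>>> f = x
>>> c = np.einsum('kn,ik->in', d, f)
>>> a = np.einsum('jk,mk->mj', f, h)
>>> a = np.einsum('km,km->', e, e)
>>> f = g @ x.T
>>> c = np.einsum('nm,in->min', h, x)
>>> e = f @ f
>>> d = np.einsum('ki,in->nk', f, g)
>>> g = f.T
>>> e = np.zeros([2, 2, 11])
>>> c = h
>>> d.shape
(11, 2)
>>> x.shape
(2, 11)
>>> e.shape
(2, 2, 11)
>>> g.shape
(2, 2)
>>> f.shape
(2, 2)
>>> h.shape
(11, 11)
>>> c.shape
(11, 11)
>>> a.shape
()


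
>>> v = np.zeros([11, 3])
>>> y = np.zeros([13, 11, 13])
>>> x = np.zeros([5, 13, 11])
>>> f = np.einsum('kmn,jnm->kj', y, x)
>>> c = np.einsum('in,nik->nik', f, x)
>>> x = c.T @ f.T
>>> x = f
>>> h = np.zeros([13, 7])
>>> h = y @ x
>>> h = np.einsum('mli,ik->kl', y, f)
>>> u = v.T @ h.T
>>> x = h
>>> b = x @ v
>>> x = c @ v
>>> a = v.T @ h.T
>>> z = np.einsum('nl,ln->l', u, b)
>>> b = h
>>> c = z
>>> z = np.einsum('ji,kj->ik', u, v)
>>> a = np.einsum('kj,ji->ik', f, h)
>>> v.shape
(11, 3)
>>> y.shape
(13, 11, 13)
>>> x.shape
(5, 13, 3)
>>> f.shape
(13, 5)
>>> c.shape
(5,)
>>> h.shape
(5, 11)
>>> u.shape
(3, 5)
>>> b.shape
(5, 11)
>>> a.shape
(11, 13)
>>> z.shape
(5, 11)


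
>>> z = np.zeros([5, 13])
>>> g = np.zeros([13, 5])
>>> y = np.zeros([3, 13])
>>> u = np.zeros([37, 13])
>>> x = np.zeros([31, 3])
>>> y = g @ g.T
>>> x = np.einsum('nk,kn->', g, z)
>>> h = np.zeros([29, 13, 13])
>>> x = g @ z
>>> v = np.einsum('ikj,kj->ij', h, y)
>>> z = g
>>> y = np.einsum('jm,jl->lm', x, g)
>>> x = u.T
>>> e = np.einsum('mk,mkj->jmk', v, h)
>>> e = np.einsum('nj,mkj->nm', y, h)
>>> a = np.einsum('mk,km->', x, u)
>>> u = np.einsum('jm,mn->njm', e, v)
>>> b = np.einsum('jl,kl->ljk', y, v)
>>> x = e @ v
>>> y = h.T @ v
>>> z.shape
(13, 5)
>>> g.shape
(13, 5)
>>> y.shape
(13, 13, 13)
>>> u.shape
(13, 5, 29)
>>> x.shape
(5, 13)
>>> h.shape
(29, 13, 13)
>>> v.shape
(29, 13)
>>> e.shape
(5, 29)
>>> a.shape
()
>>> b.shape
(13, 5, 29)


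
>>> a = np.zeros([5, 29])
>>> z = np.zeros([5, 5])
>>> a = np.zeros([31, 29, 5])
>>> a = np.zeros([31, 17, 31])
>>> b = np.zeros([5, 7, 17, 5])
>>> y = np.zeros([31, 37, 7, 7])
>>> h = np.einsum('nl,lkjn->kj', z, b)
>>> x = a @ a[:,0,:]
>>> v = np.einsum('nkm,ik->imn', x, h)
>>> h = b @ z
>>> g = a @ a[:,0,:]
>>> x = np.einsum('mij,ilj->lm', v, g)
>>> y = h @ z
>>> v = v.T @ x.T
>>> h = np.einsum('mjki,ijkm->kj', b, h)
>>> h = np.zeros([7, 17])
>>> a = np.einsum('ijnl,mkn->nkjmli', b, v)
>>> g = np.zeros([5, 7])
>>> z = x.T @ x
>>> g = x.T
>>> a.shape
(17, 31, 7, 31, 5, 5)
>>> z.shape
(7, 7)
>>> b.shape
(5, 7, 17, 5)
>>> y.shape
(5, 7, 17, 5)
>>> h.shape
(7, 17)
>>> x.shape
(17, 7)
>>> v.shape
(31, 31, 17)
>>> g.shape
(7, 17)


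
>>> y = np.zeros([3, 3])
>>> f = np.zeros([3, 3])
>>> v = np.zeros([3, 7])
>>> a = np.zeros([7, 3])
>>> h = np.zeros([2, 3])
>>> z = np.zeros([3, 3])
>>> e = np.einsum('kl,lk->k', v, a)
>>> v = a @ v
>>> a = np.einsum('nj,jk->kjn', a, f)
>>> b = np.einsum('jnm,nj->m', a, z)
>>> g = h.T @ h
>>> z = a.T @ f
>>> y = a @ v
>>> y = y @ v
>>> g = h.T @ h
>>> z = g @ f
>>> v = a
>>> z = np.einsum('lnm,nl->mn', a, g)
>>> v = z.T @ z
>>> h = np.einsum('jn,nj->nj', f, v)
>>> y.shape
(3, 3, 7)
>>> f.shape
(3, 3)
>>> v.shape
(3, 3)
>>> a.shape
(3, 3, 7)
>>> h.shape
(3, 3)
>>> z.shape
(7, 3)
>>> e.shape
(3,)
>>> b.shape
(7,)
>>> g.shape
(3, 3)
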